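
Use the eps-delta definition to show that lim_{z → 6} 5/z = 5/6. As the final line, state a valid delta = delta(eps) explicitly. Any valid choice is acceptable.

delta = min(3, (18/5)eps)

Let eps > 0 be given. We seek delta > 0 such that 0 < |z − 6| < delta implies |5/z − (5/6)| < eps.
|5/z − (5/6)| = 5·|6 − z|/(6·|z|) = 5|z − 6|/(6|z|).
Restrict delta ≤ 3. Then |z − 6| < 3 gives |z| > 3, so 6|z| > 18.
Then |5/z − (5/6)| < 5|z − 6|/18, which is < eps when |z − 6| < (18/5)eps.
Take delta = min(3, (18/5)eps). Then 0 < |z − 6| < delta gives both |z − 6| < 3 and |z − 6| < (18/5)eps, so |5/z − (5/6)| < eps.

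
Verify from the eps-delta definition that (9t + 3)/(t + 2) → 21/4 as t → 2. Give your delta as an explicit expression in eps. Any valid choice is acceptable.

delta = min(2, (8/15)eps)

Fix eps > 0. We want delta > 0 with 0 < |t − 2| < delta ⇒ |(9t + 3)/(t + 2) − (21/4)| < eps.
Combining over a common denominator, (9t + 3)/(t + 2) − (21/4) = [(9t + 3)·4 − 21·(t + 2)] / [4·(t + 2)] = 15(t − 2) / (4(t + 2)).
So |(9t + 3)/(t + 2) − (21/4)| = 15|t − 2| / (4·|t + 2|).
Restrict delta ≤ 2. Then |t − 2| < 2 gives |t + 2| = |(t − 2) + 4| ≥ 4 − 2 = 2.
Hence |(9t + 3)/(t + 2) − (21/4)| < 15|t − 2|/(4·2) = (15/8)|t − 2|, which is < eps once |t − 2| < (8/15)eps.
Take delta = min(2, (8/15)eps). Then 0 < |t − 2| < delta forces both bounds, so |(9t + 3)/(t + 2) − (21/4)| < eps.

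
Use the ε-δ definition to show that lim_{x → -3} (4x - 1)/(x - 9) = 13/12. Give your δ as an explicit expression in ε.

δ = min(6, (72/35)ε)

Let ε > 0 be given. We want δ > 0 with 0 < |x + 3| < δ ⇒ |(4x - 1)/(x - 9) − (13/12)| < ε.
Combining over a common denominator, (4x - 1)/(x - 9) − (13/12) = [(4x - 1)·(-12) − (-13)·(x - 9)] / [(-12)·(x - 9)] = -35(x + 3) / ((-12)(x - 9)).
So |(4x - 1)/(x - 9) − (13/12)| = 35|x + 3| / (12·|x − 9|).
Require δ ≤ 6, so |x − 9| ≥ |-12| − |x + 3| > 12 − 6 = 6.
Hence |(4x - 1)/(x - 9) − (13/12)| < 35|x + 3|/(12·6) = (35/72)|x + 3|, which is < ε once |x + 3| < (72/35)ε.
Take δ = min(6, (72/35)ε). Then 0 < |x + 3| < δ forces both bounds, so |(4x - 1)/(x - 9) − (13/12)| < ε.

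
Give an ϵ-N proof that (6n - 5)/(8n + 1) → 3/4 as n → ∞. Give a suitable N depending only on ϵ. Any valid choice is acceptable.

N = (23/32)/ϵ

Suppose ϵ > 0. For n ≥ 1, |(6n - 5)/(8n + 1) − (3/4)| = |-46|/(8(8n + 1)) = 46/(8(8n + 1)).
Since 8n + 1 ≥ 8n for n ≥ 1, this is ≤ 46/(8·8n) = (23/32)/n.
So |(6n - 5)/(8n + 1) − (3/4)| < ϵ whenever n > (23/32)/ϵ.
Take N = (23/32)/ϵ. If n > N then |(6n - 5)/(8n + 1) − (3/4)| ≤ (23/32)/n < ϵ.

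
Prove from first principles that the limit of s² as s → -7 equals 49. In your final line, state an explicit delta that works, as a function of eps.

Let eps > 0. We seek delta > 0 with 0 < |s + 7| < delta ⇒ |s² − 49| < eps.
Factor: s² − 49 = (s + 7)(s - 7), so |s² − 49| = |s + 7|·|s - 7|.
Impose delta ≤ 2 so that |s| < 9; then |s - 7| ≤ 16.
Hence |s² − 49| ≤ 16|s + 7|, which is < eps once |s + 7| < eps/16.
Take delta = min(2, eps/16). If 0 < |s + 7| < delta then both bounds hold and |s² − 49| ≤ 16|s + 7| < 16·(eps/16) = eps.

delta = min(2, eps/16)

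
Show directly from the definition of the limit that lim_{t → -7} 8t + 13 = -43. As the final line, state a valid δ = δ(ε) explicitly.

δ = ε/8

Let ε > 0 be given. We need δ > 0 so that 0 < |t + 7| < δ implies |(8t + 13) + 43| < ε.
Since (8t + 13) + 43 = 8(t + 7), we have |(8t + 13) + 43| = 8|t + 7|.
So 8|t + 7| < ε exactly when |t + 7| < ε/8.
Choosing δ = ε/8 gives |(8t + 13) + 43| = 8|t + 7| < ε whenever |t + 7| < δ.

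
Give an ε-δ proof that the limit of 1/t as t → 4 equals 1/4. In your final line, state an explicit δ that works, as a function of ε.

Let ε > 0. We seek δ > 0 such that 0 < |t − 4| < δ implies |1/t − (1/4)| < ε.
|1/t − (1/4)| = |4 − t|/(4·|t|) = |t − 4|/(4|t|).
Restrict δ ≤ 2. Then |t − 4| < 2 gives |t| > 2, so 4|t| > 8.
Then |1/t − (1/4)| < |t − 4|/8, which is < ε when |t − 4| < 8ε.
Take δ = min(2, 8ε). Then 0 < |t − 4| < δ gives both |t − 4| < 2 and |t − 4| < 8ε, so |1/t − (1/4)| < ε.

δ = min(2, 8ε)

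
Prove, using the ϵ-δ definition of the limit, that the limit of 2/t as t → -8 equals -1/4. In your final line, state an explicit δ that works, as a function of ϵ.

Suppose ϵ > 0. We seek δ > 0 such that 0 < |t + 8| < δ implies |2/t + 1/4| < ϵ.
|2/t + 1/4| = 2·|-8 − t|/(8·|t|) = 2|t + 8|/(8|t|).
Restrict δ ≤ 4. Then |t + 8| < 4 gives |t| > 4, so 8|t| > 32.
Then |2/t + 1/4| < 2|t + 8|/32, which is < ϵ when |t + 8| < 16ϵ.
Take δ = min(4, 16ϵ). Then 0 < |t + 8| < δ gives both |t + 8| < 4 and |t + 8| < 16ϵ, so |2/t + 1/4| < ϵ.

δ = min(4, 16ϵ)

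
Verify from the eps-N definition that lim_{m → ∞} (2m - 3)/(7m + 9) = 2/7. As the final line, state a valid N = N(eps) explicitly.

N = (39/49)/eps

Let eps > 0. For m ≥ 1, |(2m - 3)/(7m + 9) − (2/7)| = |-39|/(7(7m + 9)) = 39/(7(7m + 9)).
Since 7m + 9 ≥ 7m for m ≥ 1, this is ≤ 39/(7·7m) = (39/49)/m.
So |(2m - 3)/(7m + 9) − (2/7)| < eps whenever m > (39/49)/eps.
Take N = (39/49)/eps. If m > N then |(2m - 3)/(7m + 9) − (2/7)| ≤ (39/49)/m < eps.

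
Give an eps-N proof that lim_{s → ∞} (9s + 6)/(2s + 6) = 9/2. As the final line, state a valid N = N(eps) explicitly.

N = (21/2)/eps

Let eps > 0. We seek N > 0 such that s > N implies |(9s + 6)/(2s + 6) − (9/2)| < eps.
(9s + 6)/(2s + 6) − (9/2) = (2(9s + 6) − 9(2s + 6)) / (2(2s + 6)) = -42/(2(2s + 6)).
For s > 0 we have 2s + 6 > 2s, so |(9s + 6)/(2s + 6) − (9/2)| = 42/(2(2s + 6)) < 42/(2·2s) = (21/2)/s.
Thus |(9s + 6)/(2s + 6) − (9/2)| < eps whenever s > (21/2)/eps.
Take N = (21/2)/eps. If s > N then |(9s + 6)/(2s + 6) − (9/2)| < (21/2)/s < eps.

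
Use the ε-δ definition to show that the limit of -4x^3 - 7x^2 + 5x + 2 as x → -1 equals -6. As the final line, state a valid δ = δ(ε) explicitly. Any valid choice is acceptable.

δ = min(2, ε/53)

Fix ε > 0. We want δ > 0 such that 0 < |x + 1| < δ implies |(-4x^3 - 7x^2 + 5x + 2) + 6| < ε.
(-4x^3 - 7x^2 + 5x + 2) + 6 = -4x^3 - 7x^2 + 5x + 8 = (x + 1)(-4x^2 - 3x + 8).
So |(-4x^3 - 7x^2 + 5x + 2) + 6| = |x + 1|·|-4x^2 - 3x + 8|.
Assume first that |x + 1| < 2, so |x| < 3. Then |-4x^2 - 3x + 8| ≤ 4·3^2 + 3·3 + 8 = 53.
Hence |(-4x^3 - 7x^2 + 5x + 2) + 6| ≤ 53|x + 1| < ε provided |x + 1| < ε/53.
Choosing δ = min(2, ε/53) ensures both conditions, hence |(-4x^3 - 7x^2 + 5x + 2) + 6| < ε.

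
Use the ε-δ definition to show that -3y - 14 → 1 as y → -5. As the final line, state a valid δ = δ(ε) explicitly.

Let ε > 0. We need δ > 0 so that 0 < |y + 5| < δ implies |(-3y - 14) − 1| < ε.
Since (-3y - 14) − 1 = -3(y + 5), we have |(-3y - 14) − 1| = 3|y + 5|.
So 3|y + 5| < ε exactly when |y + 5| < ε/3.
Take δ = ε/3. If 0 < |y + 5| < δ then |(-3y - 14) − 1| = 3|y + 5| < 3·(ε/3) = ε.

δ = ε/3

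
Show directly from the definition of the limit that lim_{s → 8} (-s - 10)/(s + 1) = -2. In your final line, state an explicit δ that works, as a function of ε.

Let ε > 0 be given. We want δ > 0 with 0 < |s − 8| < δ ⇒ |(-s - 10)/(s + 1) + 2| < ε.
Combining over a common denominator, (-s - 10)/(s + 1) + 2 = [(-s - 10)·9 − (-18)·(s + 1)] / [9·(s + 1)] = 9(s − 8) / (9(s + 1)).
So |(-s - 10)/(s + 1) + 2| = 9|s − 8| / (9·|s + 1|).
Require δ ≤ 9/2, so |s + 1| ≥ |9| − |s − 8| > 9 − 9/2 = 9/2.
Hence |(-s - 10)/(s + 1) + 2| < 9|s − 8|/(9·(9/2)) = (2/9)|s − 8|, which is < ε once |s − 8| < (9/2)ε.
Take δ = min(9/2, (9/2)ε). Then 0 < |s − 8| < δ forces both bounds, so |(-s - 10)/(s + 1) + 2| < ε.

δ = min(9/2, (9/2)ε)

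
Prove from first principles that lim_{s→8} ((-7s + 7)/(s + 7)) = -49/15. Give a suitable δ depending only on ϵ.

δ = min(15/2, (225/112)ϵ)

Fix ϵ > 0. We want δ > 0 with 0 < |s − 8| < δ ⇒ |(-7s + 7)/(s + 7) + 49/15| < ϵ.
Combining over a common denominator, (-7s + 7)/(s + 7) + 49/15 = [(-7s + 7)·15 − (-49)·(s + 7)] / [15·(s + 7)] = -56(s − 8) / (15(s + 7)).
So |(-7s + 7)/(s + 7) + 49/15| = 56|s − 8| / (15·|s + 7|).
Restrict δ ≤ 15/2. Then |s − 8| < 15/2 gives |s + 7| = |(s − 8) + 15| ≥ 15 − 15/2 = 15/2.
Hence |(-7s + 7)/(s + 7) + 49/15| < 56|s − 8|/(15·(15/2)) = (112/225)|s − 8|, which is < ϵ once |s − 8| < (225/112)ϵ.
Take δ = min(15/2, (225/112)ϵ). Then 0 < |s − 8| < δ forces both bounds, so |(-7s + 7)/(s + 7) + 49/15| < ϵ.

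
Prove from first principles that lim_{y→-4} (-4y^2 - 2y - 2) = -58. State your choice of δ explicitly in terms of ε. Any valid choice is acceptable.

Let ε > 0. We want δ > 0 such that 0 < |y + 4| < δ implies |(-4y^2 - 2y - 2) + 58| < ε.
(-4y^2 - 2y - 2) + 58 = -4y^2 - 2y + 56 = (y + 4)(-4y + 14).
So |(-4y^2 - 2y - 2) + 58| = |y + 4|·|-4y + 14|.
Assume first that |y + 4| < 1, so |y| < 5. Then |-4y + 14| ≤ 4·5 + 14 = 34.
Hence |(-4y^2 - 2y - 2) + 58| ≤ 34|y + 4| < ε provided |y + 4| < ε/34.
Choosing δ = min(1, ε/34) ensures both conditions, hence |(-4y^2 - 2y - 2) + 58| < ε.

δ = min(1, ε/34)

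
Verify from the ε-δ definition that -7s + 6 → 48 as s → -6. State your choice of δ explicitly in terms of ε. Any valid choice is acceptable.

δ = ε/7

Fix ε > 0. We need δ > 0 so that 0 < |s + 6| < δ implies |(-7s + 6) − 48| < ε.
Since (-7s + 6) − 48 = -7(s + 6), we have |(-7s + 6) − 48| = 7|s + 6|.
Thus it suffices that |s + 6| < ε/7.
Take δ = ε/7. If 0 < |s + 6| < δ then |(-7s + 6) − 48| = 7|s + 6| < 7·(ε/7) = ε.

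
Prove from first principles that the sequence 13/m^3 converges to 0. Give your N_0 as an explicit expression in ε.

N_0 = (13/ε)^{1/3}

Let ε > 0 be given. For m ≥ 1, |13/m^3 − 0| = 13/m^3.
13/m^3 < ε ⇔ m^3 > 13/ε ⇔ m > (13/ε)^{1/3}.
Take N_0 = (13/ε)^{1/3}. Then m > N_0 implies 13/m^3 < ε.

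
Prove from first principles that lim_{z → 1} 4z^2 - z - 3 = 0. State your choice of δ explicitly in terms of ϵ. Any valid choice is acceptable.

Let ϵ > 0. We want δ > 0 such that 0 < |z − 1| < δ implies |(4z^2 - z - 3)| < ϵ.
(4z^2 - z - 3) = 4z^2 - z - 3 = (z − 1)(4z + 3).
So |(4z^2 - z - 3)| = |z − 1|·|4z + 3|.
Require δ ≤ 1. Then |z − 1| < 1 gives |z| < 2, and by the triangle inequality |4z + 3| ≤ 4·2 + 3 = 11.
Hence |(4z^2 - z - 3)| ≤ 11|z − 1| < ϵ provided |z − 1| < ϵ/11.
Choosing δ = min(1, ϵ/11) ensures both conditions, hence |(4z^2 - z - 3)| < ϵ.

δ = min(1, ϵ/11)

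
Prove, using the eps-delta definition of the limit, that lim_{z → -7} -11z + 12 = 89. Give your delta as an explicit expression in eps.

delta = eps/11

Fix eps > 0. We need delta > 0 so that 0 < |z + 7| < delta implies |(-11z + 12) − 89| < eps.
Since (-11z + 12) − 89 = -11(z + 7), we have |(-11z + 12) − 89| = 11|z + 7|.
Thus it suffices that |z + 7| < eps/11.
Choosing delta = eps/11 gives |(-11z + 12) − 89| = 11|z + 7| < eps whenever |z + 7| < delta.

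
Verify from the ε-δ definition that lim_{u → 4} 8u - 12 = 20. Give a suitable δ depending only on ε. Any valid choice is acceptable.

Let ε > 0. We need δ > 0 so that 0 < |u − 4| < δ implies |(8u - 12) − 20| < ε.
Since (8u - 12) − 20 = 8(u − 4), we have |(8u - 12) − 20| = 8|u − 4|.
Thus it suffices that |u − 4| < ε/8.
Take δ = ε/8. If 0 < |u − 4| < δ then |(8u - 12) − 20| = 8|u − 4| < 8·(ε/8) = ε.

δ = ε/8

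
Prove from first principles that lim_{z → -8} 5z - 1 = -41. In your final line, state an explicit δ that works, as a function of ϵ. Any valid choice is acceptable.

Suppose ϵ > 0. We need δ > 0 so that 0 < |z + 8| < δ implies |(5z - 1) + 41| < ϵ.
|(5z - 1) + 41| = |5z + 40| = 5|z + 8|.
So 5|z + 8| < ϵ exactly when |z + 8| < ϵ/5.
Take δ = ϵ/5. If 0 < |z + 8| < δ then |(5z - 1) + 41| = 5|z + 8| < 5·(ϵ/5) = ϵ.

δ = ϵ/5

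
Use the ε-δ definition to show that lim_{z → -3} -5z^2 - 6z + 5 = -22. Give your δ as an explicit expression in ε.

δ = min(1, ε/29)

Let ε > 0. We want δ > 0 such that 0 < |z + 3| < δ implies |(-5z^2 - 6z + 5) + 22| < ε.
(-5z^2 - 6z + 5) + 22 = -5z^2 - 6z + 27 = (z + 3)(-5z + 9).
So |(-5z^2 - 6z + 5) + 22| = |z + 3|·|-5z + 9|.
Require δ ≤ 1. Then |z + 3| < 1 gives |z| < 4, and by the triangle inequality |-5z + 9| ≤ 5·4 + 9 = 29.
Hence |(-5z^2 - 6z + 5) + 22| ≤ 29|z + 3| < ε provided |z + 3| < ε/29.
Take δ = min(1, ε/29). Then 0 < |z + 3| < δ gives both |z + 3| < 1 and |z + 3| < ε/29, so |(-5z^2 - 6z + 5) + 22| < ε.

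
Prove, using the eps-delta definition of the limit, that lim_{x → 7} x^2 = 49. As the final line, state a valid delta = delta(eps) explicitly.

delta = min(1, eps/15)

Let eps > 0. We seek delta > 0 with 0 < |x − 7| < delta ⇒ |x^2 − 49| < eps.
Factor: x^2 − 49 = (x − 7)(x + 7), so |x^2 − 49| = |x − 7|·|x + 7|.
Impose delta ≤ 1 so that |x| < 8; then |x + 7| ≤ 15.
Hence |x^2 − 49| ≤ 15|x − 7|, which is < eps once |x − 7| < eps/15.
Take delta = min(1, eps/15). If 0 < |x − 7| < delta then both bounds hold and |x^2 − 49| ≤ 15|x − 7| < 15·(eps/15) = eps.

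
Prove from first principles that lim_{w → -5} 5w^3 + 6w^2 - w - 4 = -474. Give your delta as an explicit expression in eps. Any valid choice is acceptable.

delta = min(1, eps/388)

Let eps > 0. We want delta > 0 such that 0 < |w + 5| < delta implies |(5w^3 + 6w^2 - w - 4) + 474| < eps.
(5w^3 + 6w^2 - w - 4) + 474 = 5w^3 + 6w^2 - w + 470 = (w + 5)(5w^2 - 19w + 94).
So |(5w^3 + 6w^2 - w - 4) + 474| = |w + 5|·|5w^2 - 19w + 94|.
Require delta ≤ 1. Then |w + 5| < 1 gives |w| < 6, and by the triangle inequality |5w^2 - 19w + 94| ≤ 5·6^2 + 19·6 + 94 = 388.
Hence |(5w^3 + 6w^2 - w - 4) + 474| ≤ 388|w + 5| < eps provided |w + 5| < eps/388.
Take delta = min(1, eps/388). Then 0 < |w + 5| < delta gives both |w + 5| < 1 and |w + 5| < eps/388, so |(5w^3 + 6w^2 - w - 4) + 474| < eps.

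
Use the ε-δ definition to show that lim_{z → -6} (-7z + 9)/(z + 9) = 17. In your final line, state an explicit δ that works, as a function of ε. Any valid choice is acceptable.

Suppose ε > 0. We want δ > 0 with 0 < |z + 6| < δ ⇒ |(-7z + 9)/(z + 9) − 17| < ε.
Combining over a common denominator, (-7z + 9)/(z + 9) − 17 = [(-7z + 9)·3 − 51·(z + 9)] / [3·(z + 9)] = -72(z + 6) / (3(z + 9)).
So |(-7z + 9)/(z + 9) − 17| = 72|z + 6| / (3·|z + 9|).
Require δ ≤ 3/2, so |z + 9| ≥ |3| − |z + 6| > 3 − 3/2 = 3/2.
Hence |(-7z + 9)/(z + 9) − 17| < 72|z + 6|/(3·(3/2)) = 16|z + 6|, which is < ε once |z + 6| < (1/16)ε.
Take δ = min(3/2, (1/16)ε). Then 0 < |z + 6| < δ forces both bounds, so |(-7z + 9)/(z + 9) − 17| < ε.

δ = min(3/2, (1/16)ε)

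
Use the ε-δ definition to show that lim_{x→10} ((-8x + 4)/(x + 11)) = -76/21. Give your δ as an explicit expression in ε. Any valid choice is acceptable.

Let ε > 0. We want δ > 0 with 0 < |x − 10| < δ ⇒ |(-8x + 4)/(x + 11) + 76/21| < ε.
Combining over a common denominator, (-8x + 4)/(x + 11) + 76/21 = [(-8x + 4)·21 − (-76)·(x + 11)] / [21·(x + 11)] = -92(x − 10) / (21(x + 11)).
So |(-8x + 4)/(x + 11) + 76/21| = 92|x − 10| / (21·|x + 11|).
Restrict δ ≤ 21/2. Then |x − 10| < 21/2 gives |x + 11| = |(x − 10) + 21| ≥ 21 − 21/2 = 21/2.
Hence |(-8x + 4)/(x + 11) + 76/21| < 92|x − 10|/(21·(21/2)) = (184/441)|x − 10|, which is < ε once |x − 10| < (441/184)ε.
Take δ = min(21/2, (441/184)ε). Then 0 < |x − 10| < δ forces both bounds, so |(-8x + 4)/(x + 11) + 76/21| < ε.

δ = min(21/2, (441/184)ε)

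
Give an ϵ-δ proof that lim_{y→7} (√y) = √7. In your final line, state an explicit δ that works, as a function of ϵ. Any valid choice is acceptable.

Suppose ϵ > 0. We want δ > 0 such that 0 < |y − 7| < δ implies |√y − √7| < ϵ.
Multiplying by the conjugate, |√y − √7| = |y − 7|/(√y + √7).
Restrict δ ≤ 7 so that |y − 7| < 7 forces y > 0, and then √y + √7 > √7.
Hence |√y − √7| < |y − 7|/√7, which is < ϵ once |y − 7| < √7·ϵ.
Take δ = min(7, √7·ϵ). If 0 < |y − 7| < δ then y > 0 and |√y − √7| < |y − 7|/√7 < ϵ.

δ = min(7, √7·ϵ)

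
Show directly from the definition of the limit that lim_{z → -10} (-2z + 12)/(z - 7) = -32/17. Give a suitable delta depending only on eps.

Let eps > 0. We want delta > 0 with 0 < |z + 10| < delta ⇒ |(-2z + 12)/(z - 7) + 32/17| < eps.
Combining over a common denominator, (-2z + 12)/(z - 7) + 32/17 = [(-2z + 12)·(-17) − 32·(z - 7)] / [(-17)·(z - 7)] = 2(z + 10) / ((-17)(z - 7)).
So |(-2z + 12)/(z - 7) + 32/17| = 2|z + 10| / (17·|z − 7|).
Require delta ≤ 17/2, so |z − 7| ≥ |-17| − |z + 10| > 17 − 17/2 = 17/2.
Hence |(-2z + 12)/(z - 7) + 32/17| < 2|z + 10|/(17·(17/2)) = (4/289)|z + 10|, which is < eps once |z + 10| < (289/4)eps.
Take delta = min(17/2, (289/4)eps). Then 0 < |z + 10| < delta forces both bounds, so |(-2z + 12)/(z - 7) + 32/17| < eps.

delta = min(17/2, (289/4)eps)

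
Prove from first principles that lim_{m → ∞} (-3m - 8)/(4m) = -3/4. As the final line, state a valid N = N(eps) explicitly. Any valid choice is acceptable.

Suppose eps > 0. For m ≥ 1, |(-3m - 8)/(4m) + 3/4| = |-32|/(4(4m)) = 32/(4(4m)).
Since 4m ≥ 4m for m ≥ 1, this is ≤ 32/(4·4m) = 2/m.
So |(-3m - 8)/(4m) + 3/4| < eps whenever m > 2/eps.
Take N = 2/eps. If m > N then |(-3m - 8)/(4m) + 3/4| ≤ 2/m < eps.

N = 2/eps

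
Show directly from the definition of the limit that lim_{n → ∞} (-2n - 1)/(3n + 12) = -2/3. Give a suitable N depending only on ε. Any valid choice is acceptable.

Let ε > 0 be given. For n ≥ 1, |(-2n - 1)/(3n + 12) + 2/3| = |21|/(3(3n + 12)) = 21/(3(3n + 12)).
Since 3n + 12 ≥ 3n for n ≥ 1, this is ≤ 21/(3·3n) = (7/3)/n.
So |(-2n - 1)/(3n + 12) + 2/3| < ε whenever n > (7/3)/ε.
Take N = (7/3)/ε. If n > N then |(-2n - 1)/(3n + 12) + 2/3| ≤ (7/3)/n < ε.

N = (7/3)/ε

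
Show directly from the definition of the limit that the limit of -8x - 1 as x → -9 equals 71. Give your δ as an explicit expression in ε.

δ = ε/8

Let ε > 0. We need δ > 0 so that 0 < |x + 9| < δ implies |(-8x - 1) − 71| < ε.
|(-8x - 1) − 71| = |-8x - 72| = 8|x + 9|.
Thus it suffices that |x + 9| < ε/8.
Choosing δ = ε/8 gives |(-8x - 1) − 71| = 8|x + 9| < ε whenever |x + 9| < δ.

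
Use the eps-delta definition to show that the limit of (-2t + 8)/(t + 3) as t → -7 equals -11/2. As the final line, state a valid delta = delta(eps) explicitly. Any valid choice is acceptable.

Fix eps > 0. We want delta > 0 with 0 < |t + 7| < delta ⇒ |(-2t + 8)/(t + 3) + 11/2| < eps.
Combining over a common denominator, (-2t + 8)/(t + 3) + 11/2 = [(-2t + 8)·(-4) − 22·(t + 3)] / [(-4)·(t + 3)] = -14(t + 7) / ((-4)(t + 3)).
So |(-2t + 8)/(t + 3) + 11/2| = 14|t + 7| / (4·|t + 3|).
Require delta ≤ 2, so |t + 3| ≥ |-4| − |t + 7| > 4 − 2 = 2.
Hence |(-2t + 8)/(t + 3) + 11/2| < 14|t + 7|/(4·2) = (7/4)|t + 7|, which is < eps once |t + 7| < (4/7)eps.
Take delta = min(2, (4/7)eps). Then 0 < |t + 7| < delta forces both bounds, so |(-2t + 8)/(t + 3) + 11/2| < eps.

delta = min(2, (4/7)eps)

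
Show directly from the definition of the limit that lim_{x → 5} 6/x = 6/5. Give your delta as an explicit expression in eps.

delta = min(5/2, (25/12)eps)

Let eps > 0. We seek delta > 0 such that 0 < |x − 5| < delta implies |6/x − (6/5)| < eps.
|6/x − (6/5)| = 6·|5 − x|/(5·|x|) = 6|x − 5|/(5|x|).
Require delta ≤ 5/2 so that |x| > 5 − 5/2 = 5/2, hence 5|x| > 25/2.
Then |6/x − (6/5)| < 6|x − 5|/(25/2), which is < eps when |x − 5| < (25/12)eps.
Take delta = min(5/2, (25/12)eps). Then 0 < |x − 5| < delta gives both |x − 5| < 5/2 and |x − 5| < (25/12)eps, so |6/x − (6/5)| < eps.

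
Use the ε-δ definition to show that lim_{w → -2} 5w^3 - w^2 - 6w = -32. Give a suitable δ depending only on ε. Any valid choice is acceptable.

Let ε > 0 be given. We want δ > 0 such that 0 < |w + 2| < δ implies |(5w^3 - w^2 - 6w) + 32| < ε.
(5w^3 - w^2 - 6w) + 32 = 5w^3 - w^2 - 6w + 32 = (w + 2)(5w^2 - 11w + 16).
So |(5w^3 - w^2 - 6w) + 32| = |w + 2|·|5w^2 - 11w + 16|.
Require δ ≤ 2. Then |w + 2| < 2 gives |w| < 4, and by the triangle inequality |5w^2 - 11w + 16| ≤ 5·4^2 + 11·4 + 16 = 140.
Hence |(5w^3 - w^2 - 6w) + 32| ≤ 140|w + 2| < ε provided |w + 2| < ε/140.
Take δ = min(2, ε/140). Then 0 < |w + 2| < δ gives both |w + 2| < 2 and |w + 2| < ε/140, so |(5w^3 - w^2 - 6w) + 32| < ε.

δ = min(2, ε/140)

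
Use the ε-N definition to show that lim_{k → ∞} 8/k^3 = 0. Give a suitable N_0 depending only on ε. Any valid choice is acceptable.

N_0 = (8/ε)^{1/3}

Fix ε > 0. For k ≥ 1, |8/k^3 − 0| = 8/k^3.
8/k^3 < ε ⇔ k^3 > 8/ε ⇔ k > (8/ε)^{1/3}.
Take N_0 = (8/ε)^{1/3}. Then k > N_0 implies 8/k^3 < ε.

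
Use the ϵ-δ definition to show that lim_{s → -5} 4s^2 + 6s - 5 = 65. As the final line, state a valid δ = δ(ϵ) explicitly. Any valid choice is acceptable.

Let ϵ > 0 be given. We want δ > 0 such that 0 < |s + 5| < δ implies |(4s^2 + 6s - 5) − 65| < ϵ.
(4s^2 + 6s - 5) − 65 = 4s^2 + 6s - 70 = (s + 5)(4s - 14).
So |(4s^2 + 6s - 5) − 65| = |s + 5|·|4s - 14|.
Assume first that |s + 5| < 2, so |s| < 7. Then |4s - 14| ≤ 4·7 + 14 = 42.
Hence |(4s^2 + 6s - 5) − 65| ≤ 42|s + 5| < ϵ provided |s + 5| < ϵ/42.
Choosing δ = min(2, ϵ/42) ensures both conditions, hence |(4s^2 + 6s - 5) − 65| < ϵ.

δ = min(2, ϵ/42)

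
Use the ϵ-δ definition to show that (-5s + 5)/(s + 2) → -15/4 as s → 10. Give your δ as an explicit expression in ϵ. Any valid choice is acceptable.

Let ϵ > 0 be given. We want δ > 0 with 0 < |s − 10| < δ ⇒ |(-5s + 5)/(s + 2) + 15/4| < ϵ.
Combining over a common denominator, (-5s + 5)/(s + 2) + 15/4 = [(-5s + 5)·12 − (-45)·(s + 2)] / [12·(s + 2)] = -15(s − 10) / (12(s + 2)).
So |(-5s + 5)/(s + 2) + 15/4| = 15|s − 10| / (12·|s + 2|).
Require δ ≤ 6, so |s + 2| ≥ |12| − |s − 10| > 12 − 6 = 6.
Hence |(-5s + 5)/(s + 2) + 15/4| < 15|s − 10|/(12·6) = (5/24)|s − 10|, which is < ϵ once |s − 10| < (24/5)ϵ.
Take δ = min(6, (24/5)ϵ). Then 0 < |s − 10| < δ forces both bounds, so |(-5s + 5)/(s + 2) + 15/4| < ϵ.

δ = min(6, (24/5)ϵ)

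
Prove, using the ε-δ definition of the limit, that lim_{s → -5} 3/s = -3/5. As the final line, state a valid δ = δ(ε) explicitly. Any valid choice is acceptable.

Let ε > 0. We seek δ > 0 such that 0 < |s + 5| < δ implies |3/s + 3/5| < ε.
|3/s + 3/5| = 3·|-5 − s|/(5·|s|) = 3|s + 5|/(5|s|).
Restrict δ ≤ 5/2. Then |s + 5| < 5/2 gives |s| > 5/2, so 5|s| > 25/2.
Then |3/s + 3/5| < 3|s + 5|/(25/2), which is < ε when |s + 5| < (25/6)ε.
Take δ = min(5/2, (25/6)ε). Then 0 < |s + 5| < δ gives both |s + 5| < 5/2 and |s + 5| < (25/6)ε, so |3/s + 3/5| < ε.

δ = min(5/2, (25/6)ε)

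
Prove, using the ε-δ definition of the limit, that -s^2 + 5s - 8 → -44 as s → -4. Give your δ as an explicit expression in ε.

Let ε > 0. We want δ > 0 such that 0 < |s + 4| < δ implies |(-s^2 + 5s - 8) + 44| < ε.
(-s^2 + 5s - 8) + 44 = -s^2 + 5s + 36 = (s + 4)(-s + 9).
So |(-s^2 + 5s - 8) + 44| = |s + 4|·|-s + 9|.
Require δ ≤ 2. Then |s + 4| < 2 gives |s| < 6, and by the triangle inequality |-s + 9| ≤ 6 + 9 = 15.
Hence |(-s^2 + 5s - 8) + 44| ≤ 15|s + 4| < ε provided |s + 4| < ε/15.
Choosing δ = min(2, ε/15) ensures both conditions, hence |(-s^2 + 5s - 8) + 44| < ε.

δ = min(2, ε/15)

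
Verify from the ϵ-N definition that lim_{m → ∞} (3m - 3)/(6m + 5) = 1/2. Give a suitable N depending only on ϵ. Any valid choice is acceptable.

Let ϵ > 0. For m ≥ 1, |(3m - 3)/(6m + 5) − (1/2)| = |-33|/(6(6m + 5)) = 33/(6(6m + 5)).
Since 6m + 5 ≥ 6m for m ≥ 1, this is ≤ 33/(6·6m) = (11/12)/m.
So |(3m - 3)/(6m + 5) − (1/2)| < ϵ whenever m > (11/12)/ϵ.
Take N = (11/12)/ϵ. If m > N then |(3m - 3)/(6m + 5) − (1/2)| ≤ (11/12)/m < ϵ.

N = (11/12)/ϵ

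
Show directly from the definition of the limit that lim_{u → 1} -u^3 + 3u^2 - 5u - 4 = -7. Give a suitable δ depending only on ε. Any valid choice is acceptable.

δ = min(1, ε/11)

Fix ε > 0. We want δ > 0 such that 0 < |u − 1| < δ implies |(-u^3 + 3u^2 - 5u - 4) + 7| < ε.
(-u^3 + 3u^2 - 5u - 4) + 7 = -u^3 + 3u^2 - 5u + 3 = (u − 1)(-u^2 + 2u - 3).
So |(-u^3 + 3u^2 - 5u - 4) + 7| = |u − 1|·|-u^2 + 2u - 3|.
Require δ ≤ 1. Then |u − 1| < 1 gives |u| < 2, and by the triangle inequality |-u^2 + 2u - 3| ≤ 2^2 + 2·2 + 3 = 11.
Hence |(-u^3 + 3u^2 - 5u - 4) + 7| ≤ 11|u − 1| < ε provided |u − 1| < ε/11.
Take δ = min(1, ε/11). Then 0 < |u − 1| < δ gives both |u − 1| < 1 and |u − 1| < ε/11, so |(-u^3 + 3u^2 - 5u - 4) + 7| < ε.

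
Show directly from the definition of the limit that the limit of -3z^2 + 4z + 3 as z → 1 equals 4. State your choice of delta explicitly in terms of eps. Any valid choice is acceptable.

delta = min(1, eps/7)

Let eps > 0. We want delta > 0 such that 0 < |z − 1| < delta implies |(-3z^2 + 4z + 3) − 4| < eps.
(-3z^2 + 4z + 3) − 4 = -3z^2 + 4z - 1 = (z − 1)(-3z + 1).
So |(-3z^2 + 4z + 3) − 4| = |z − 1|·|-3z + 1|.
Assume first that |z − 1| < 1, so |z| < 2. Then |-3z + 1| ≤ 3·2 + 1 = 7.
Hence |(-3z^2 + 4z + 3) − 4| ≤ 7|z − 1| < eps provided |z − 1| < eps/7.
Choosing delta = min(1, eps/7) ensures both conditions, hence |(-3z^2 + 4z + 3) − 4| < eps.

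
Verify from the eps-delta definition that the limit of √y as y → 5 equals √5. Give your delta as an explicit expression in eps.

Let eps > 0 be given. We want delta > 0 such that 0 < |y − 5| < delta implies |√y − √5| < eps.
Multiplying by the conjugate, |√y − √5| = |y − 5|/(√y + √5).
Restrict delta ≤ 5 so that |y − 5| < 5 forces y > 0, and then √y + √5 > √5.
Hence |√y − √5| < |y − 5|/√5, which is < eps once |y − 5| < √5·eps.
Take delta = min(5, √5·eps). If 0 < |y − 5| < delta then y > 0 and |√y − √5| < |y − 5|/√5 < eps.

delta = min(5, √5·eps)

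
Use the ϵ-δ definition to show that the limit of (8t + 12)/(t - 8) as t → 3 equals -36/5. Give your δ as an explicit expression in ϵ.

Suppose ϵ > 0. We want δ > 0 with 0 < |t − 3| < δ ⇒ |(8t + 12)/(t - 8) + 36/5| < ϵ.
Combining over a common denominator, (8t + 12)/(t - 8) + 36/5 = [(8t + 12)·(-5) − 36·(t - 8)] / [(-5)·(t - 8)] = -76(t − 3) / ((-5)(t - 8)).
So |(8t + 12)/(t - 8) + 36/5| = 76|t − 3| / (5·|t − 8|).
Restrict δ ≤ 5/2. Then |t − 3| < 5/2 gives |t − 8| = |(t − 3) + (-5)| ≥ 5 − 5/2 = 5/2.
Hence |(8t + 12)/(t - 8) + 36/5| < 76|t − 3|/(5·(5/2)) = (152/25)|t − 3|, which is < ϵ once |t − 3| < (25/152)ϵ.
Take δ = min(5/2, (25/152)ϵ). Then 0 < |t − 3| < δ forces both bounds, so |(8t + 12)/(t - 8) + 36/5| < ϵ.

δ = min(5/2, (25/152)ϵ)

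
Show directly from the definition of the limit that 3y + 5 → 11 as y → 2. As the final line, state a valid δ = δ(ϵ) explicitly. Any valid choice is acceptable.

δ = ϵ/3

Fix ϵ > 0. We need δ > 0 so that 0 < |y − 2| < δ implies |(3y + 5) − 11| < ϵ.
|(3y + 5) − 11| = |3y - 6| = 3|y − 2|.
So 3|y − 2| < ϵ exactly when |y − 2| < ϵ/3.
Choosing δ = ϵ/3 gives |(3y + 5) − 11| = 3|y − 2| < ϵ whenever |y − 2| < δ.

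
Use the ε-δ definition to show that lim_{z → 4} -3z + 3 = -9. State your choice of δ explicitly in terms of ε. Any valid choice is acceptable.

Fix ε > 0. We need δ > 0 so that 0 < |z − 4| < δ implies |(-3z + 3) + 9| < ε.
|(-3z + 3) + 9| = |-3z + 12| = 3|z − 4|.
Thus it suffices that |z − 4| < ε/3.
Take δ = ε/3. If 0 < |z − 4| < δ then |(-3z + 3) + 9| = 3|z − 4| < 3·(ε/3) = ε.

δ = ε/3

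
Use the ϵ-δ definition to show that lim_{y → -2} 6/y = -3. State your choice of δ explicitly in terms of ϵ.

δ = min(1, (1/3)ϵ)

Suppose ϵ > 0. We seek δ > 0 such that 0 < |y + 2| < δ implies |6/y + 3| < ϵ.
|6/y + 3| = 6·|-2 − y|/(2·|y|) = 6|y + 2|/(2|y|).
Restrict δ ≤ 1. Then |y + 2| < 1 gives |y| > 1, so 2|y| > 2.
Then |6/y + 3| < 6|y + 2|/2, which is < ϵ when |y + 2| < (1/3)ϵ.
Take δ = min(1, (1/3)ϵ). Then 0 < |y + 2| < δ gives both |y + 2| < 1 and |y + 2| < (1/3)ϵ, so |6/y + 3| < ϵ.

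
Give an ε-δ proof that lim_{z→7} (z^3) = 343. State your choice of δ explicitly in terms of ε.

δ = min(1, ε/169)

Let ε > 0 be given. We seek δ > 0 with 0 < |z − 7| < δ ⇒ |z^3 − 343| < ε.
Factor: z^3 − 343 = (z − 7)(z^2 + 7z + 49), so |z^3 − 343| = |z − 7|·|z^2 + 7z + 49|.
Restrict δ ≤ 1. Then |z − 7| < 1 gives |z| < 8, so by the triangle inequality |z^2 + 7z + 49| ≤ 8^2 + 7·8 + 49 = 169.
Hence |z^3 − 343| ≤ 169|z − 7|, which is < ε once |z − 7| < ε/169.
Take δ = min(1, ε/169). If 0 < |z − 7| < δ then both bounds hold and |z^3 − 343| ≤ 169|z − 7| < 169·(ε/169) = ε.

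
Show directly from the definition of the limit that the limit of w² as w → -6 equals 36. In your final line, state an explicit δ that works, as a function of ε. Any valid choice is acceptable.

δ = min(2, ε/14)

Let ε > 0 be given. We seek δ > 0 with 0 < |w + 6| < δ ⇒ |w² − 36| < ε.
Factor: w² − 36 = (w + 6)(w - 6), so |w² − 36| = |w + 6|·|w - 6|.
Restrict δ ≤ 2. Then |w + 6| < 2 gives |w| < 8, so by the triangle inequality |w - 6| ≤ 8 + 6 = 14.
Hence |w² − 36| ≤ 14|w + 6|, which is < ε once |w + 6| < ε/14.
Take δ = min(2, ε/14). If 0 < |w + 6| < δ then both bounds hold and |w² − 36| ≤ 14|w + 6| < 14·(ε/14) = ε.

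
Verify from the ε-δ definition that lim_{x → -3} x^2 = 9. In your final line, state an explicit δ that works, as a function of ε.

δ = min(1, ε/7)

Fix ε > 0. We seek δ > 0 with 0 < |x + 3| < δ ⇒ |x^2 − 9| < ε.
Factor: x^2 − 9 = (x + 3)(x - 3), so |x^2 − 9| = |x + 3|·|x - 3|.
Restrict δ ≤ 1. Then |x + 3| < 1 gives |x| < 4, so by the triangle inequality |x - 3| ≤ 4 + 3 = 7.
Hence |x^2 − 9| ≤ 7|x + 3|, which is < ε once |x + 3| < ε/7.
Take δ = min(1, ε/7). If 0 < |x + 3| < δ then both bounds hold and |x^2 − 9| ≤ 7|x + 3| < 7·(ε/7) = ε.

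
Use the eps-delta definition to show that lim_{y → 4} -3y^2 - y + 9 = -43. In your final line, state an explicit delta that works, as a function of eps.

Let eps > 0 be given. We want delta > 0 such that 0 < |y − 4| < delta implies |(-3y^2 - y + 9) + 43| < eps.
(-3y^2 - y + 9) + 43 = -3y^2 - y + 52 = (y − 4)(-3y - 13).
So |(-3y^2 - y + 9) + 43| = |y − 4|·|-3y - 13|.
Require delta ≤ 2. Then |y − 4| < 2 gives |y| < 6, and by the triangle inequality |-3y - 13| ≤ 3·6 + 13 = 31.
Hence |(-3y^2 - y + 9) + 43| ≤ 31|y − 4| < eps provided |y − 4| < eps/31.
Take delta = min(2, eps/31). Then 0 < |y − 4| < delta gives both |y − 4| < 2 and |y − 4| < eps/31, so |(-3y^2 - y + 9) + 43| < eps.

delta = min(2, eps/31)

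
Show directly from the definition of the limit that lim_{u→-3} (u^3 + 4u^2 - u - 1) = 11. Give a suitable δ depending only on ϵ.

δ = min(1, ϵ/24)

Let ϵ > 0 be given. We want δ > 0 such that 0 < |u + 3| < δ implies |(u^3 + 4u^2 - u - 1) − 11| < ϵ.
(u^3 + 4u^2 - u - 1) − 11 = u^3 + 4u^2 - u - 12 = (u + 3)(u^2 + u - 4).
So |(u^3 + 4u^2 - u - 1) − 11| = |u + 3|·|u^2 + u - 4|.
Assume first that |u + 3| < 1, so |u| < 4. Then |u^2 + u - 4| ≤ 4^2 + 4 + 4 = 24.
Hence |(u^3 + 4u^2 - u - 1) − 11| ≤ 24|u + 3| < ϵ provided |u + 3| < ϵ/24.
Choosing δ = min(1, ϵ/24) ensures both conditions, hence |(u^3 + 4u^2 - u - 1) − 11| < ϵ.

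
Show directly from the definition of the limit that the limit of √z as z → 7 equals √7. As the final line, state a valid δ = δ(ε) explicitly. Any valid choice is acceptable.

Let ε > 0. We want δ > 0 such that 0 < |z − 7| < δ implies |√z − √7| < ε.
Rationalise: √z − √7 = (z − 7)/(√z + √7), so |√z − √7| = |z − 7|/(√z + √7).
Restrict δ ≤ 7 so that |z − 7| < 7 forces z > 0, and then √z + √7 > √7.
Hence |√z − √7| < |z − 7|/√7, which is < ε once |z − 7| < √7·ε.
Take δ = min(7, √7·ε). If 0 < |z − 7| < δ then z > 0 and |√z − √7| < |z − 7|/√7 < ε.

δ = min(7, √7·ε)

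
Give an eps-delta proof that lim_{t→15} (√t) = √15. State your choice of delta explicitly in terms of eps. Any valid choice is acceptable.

Let eps > 0 be given. We want delta > 0 such that 0 < |t − 15| < delta implies |√t − √15| < eps.
Multiplying by the conjugate, |√t − √15| = |t − 15|/(√t + √15).
Restrict delta ≤ 15 so that |t − 15| < 15 forces t > 0, and then √t + √15 > √15.
Hence |√t − √15| < |t − 15|/√15, which is < eps once |t − 15| < √15·eps.
Take delta = min(15, √15·eps). If 0 < |t − 15| < delta then t > 0 and |√t − √15| < |t − 15|/√15 < eps.

delta = min(15, √15·eps)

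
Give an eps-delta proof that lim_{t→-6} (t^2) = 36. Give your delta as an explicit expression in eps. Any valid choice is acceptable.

delta = min(1, eps/13)

Fix eps > 0. We seek delta > 0 with 0 < |t + 6| < delta ⇒ |t^2 − 36| < eps.
Factor: t^2 − 36 = (t + 6)(t - 6), so |t^2 − 36| = |t + 6|·|t - 6|.
Restrict delta ≤ 1. Then |t + 6| < 1 gives |t| < 7, so by the triangle inequality |t - 6| ≤ 7 + 6 = 13.
Hence |t^2 − 36| ≤ 13|t + 6|, which is < eps once |t + 6| < eps/13.
Take delta = min(1, eps/13). If 0 < |t + 6| < delta then both bounds hold and |t^2 − 36| ≤ 13|t + 6| < 13·(eps/13) = eps.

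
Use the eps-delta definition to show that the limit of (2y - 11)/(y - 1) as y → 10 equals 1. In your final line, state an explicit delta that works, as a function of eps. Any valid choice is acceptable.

Let eps > 0 be given. We want delta > 0 with 0 < |y − 10| < delta ⇒ |(2y - 11)/(y - 1) − 1| < eps.
Combining over a common denominator, (2y - 11)/(y - 1) − 1 = [(2y - 11)·9 − 9·(y - 1)] / [9·(y - 1)] = 9(y − 10) / (9(y - 1)).
So |(2y - 11)/(y - 1) − 1| = 9|y − 10| / (9·|y − 1|).
Require delta ≤ 9/2, so |y − 1| ≥ |9| − |y − 10| > 9 − 9/2 = 9/2.
Hence |(2y - 11)/(y - 1) − 1| < 9|y − 10|/(9·(9/2)) = (2/9)|y − 10|, which is < eps once |y − 10| < (9/2)eps.
Take delta = min(9/2, (9/2)eps). Then 0 < |y − 10| < delta forces both bounds, so |(2y - 11)/(y - 1) − 1| < eps.

delta = min(9/2, (9/2)eps)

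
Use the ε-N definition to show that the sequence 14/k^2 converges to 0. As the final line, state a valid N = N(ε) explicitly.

Let ε > 0. For k ≥ 1, |14/k^2 − 0| = 14/k^2.
14/k^2 < ε ⇔ k^2 > 14/ε ⇔ k > (14/ε)^{1/2}.
Take N = (14/ε)^{1/2}. Then k > N implies 14/k^2 < ε.

N = (14/ε)^{1/2}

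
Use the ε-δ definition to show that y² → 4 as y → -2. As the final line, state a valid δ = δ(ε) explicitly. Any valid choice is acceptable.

Let ε > 0 be given. We seek δ > 0 with 0 < |y + 2| < δ ⇒ |y² − 4| < ε.
Factor: y² − 4 = (y + 2)(y - 2), so |y² − 4| = |y + 2|·|y - 2|.
Restrict δ ≤ 2. Then |y + 2| < 2 gives |y| < 4, so by the triangle inequality |y - 2| ≤ 4 + 2 = 6.
Hence |y² − 4| ≤ 6|y + 2|, which is < ε once |y + 2| < ε/6.
Take δ = min(2, ε/6). If 0 < |y + 2| < δ then both bounds hold and |y² − 4| ≤ 6|y + 2| < 6·(ε/6) = ε.

δ = min(2, ε/6)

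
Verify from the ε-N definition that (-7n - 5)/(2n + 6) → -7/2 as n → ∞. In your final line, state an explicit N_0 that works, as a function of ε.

N_0 = 8/ε

Let ε > 0. For n ≥ 1, |(-7n - 5)/(2n + 6) + 7/2| = |32|/(2(2n + 6)) = 32/(2(2n + 6)).
Since 2n + 6 ≥ 2n for n ≥ 1, this is ≤ 32/(2·2n) = 8/n.
So |(-7n - 5)/(2n + 6) + 7/2| < ε whenever n > 8/ε.
Take N_0 = 8/ε. If n > N_0 then |(-7n - 5)/(2n + 6) + 7/2| ≤ 8/n < ε.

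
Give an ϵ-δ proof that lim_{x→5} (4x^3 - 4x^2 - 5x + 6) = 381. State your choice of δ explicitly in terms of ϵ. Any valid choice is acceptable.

δ = min(1, ϵ/315)

Suppose ϵ > 0. We want δ > 0 such that 0 < |x − 5| < δ implies |(4x^3 - 4x^2 - 5x + 6) − 381| < ϵ.
(4x^3 - 4x^2 - 5x + 6) − 381 = 4x^3 - 4x^2 - 5x - 375 = (x − 5)(4x^2 + 16x + 75).
So |(4x^3 - 4x^2 - 5x + 6) − 381| = |x − 5|·|4x^2 + 16x + 75|.
Assume first that |x − 5| < 1, so |x| < 6. Then |4x^2 + 16x + 75| ≤ 4·6^2 + 16·6 + 75 = 315.
Hence |(4x^3 - 4x^2 - 5x + 6) − 381| ≤ 315|x − 5| < ϵ provided |x − 5| < ϵ/315.
Take δ = min(1, ϵ/315). Then 0 < |x − 5| < δ gives both |x − 5| < 1 and |x − 5| < ϵ/315, so |(4x^3 - 4x^2 - 5x + 6) − 381| < ϵ.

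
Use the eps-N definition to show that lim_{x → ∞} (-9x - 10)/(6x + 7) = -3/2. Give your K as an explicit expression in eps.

K = (1/12)/eps

Let eps > 0 be given. We seek K > 0 such that x > K implies |(-9x - 10)/(6x + 7) + 3/2| < eps.
(-9x - 10)/(6x + 7) + 3/2 = (6(-9x - 10) − (-9)(6x + 7)) / (6(6x + 7)) = 3/(6(6x + 7)).
For x > 0 we have 6x + 7 > 6x, so |(-9x - 10)/(6x + 7) + 3/2| = 3/(6(6x + 7)) < 3/(6·6x) = (1/12)/x.
Thus |(-9x - 10)/(6x + 7) + 3/2| < eps whenever x > (1/12)/eps.
Take K = (1/12)/eps. If x > K then |(-9x - 10)/(6x + 7) + 3/2| < (1/12)/x < eps.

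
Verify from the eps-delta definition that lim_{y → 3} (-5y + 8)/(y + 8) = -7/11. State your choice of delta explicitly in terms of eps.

delta = min(11/2, (121/96)eps)

Suppose eps > 0. We want delta > 0 with 0 < |y − 3| < delta ⇒ |(-5y + 8)/(y + 8) + 7/11| < eps.
Combining over a common denominator, (-5y + 8)/(y + 8) + 7/11 = [(-5y + 8)·11 − (-7)·(y + 8)] / [11·(y + 8)] = -48(y − 3) / (11(y + 8)).
So |(-5y + 8)/(y + 8) + 7/11| = 48|y − 3| / (11·|y + 8|).
Restrict delta ≤ 11/2. Then |y − 3| < 11/2 gives |y + 8| = |(y − 3) + 11| ≥ 11 − 11/2 = 11/2.
Hence |(-5y + 8)/(y + 8) + 7/11| < 48|y − 3|/(11·(11/2)) = (96/121)|y − 3|, which is < eps once |y − 3| < (121/96)eps.
Take delta = min(11/2, (121/96)eps). Then 0 < |y − 3| < delta forces both bounds, so |(-5y + 8)/(y + 8) + 7/11| < eps.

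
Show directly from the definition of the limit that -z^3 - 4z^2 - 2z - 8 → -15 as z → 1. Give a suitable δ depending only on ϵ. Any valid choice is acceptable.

δ = min(2, ϵ/31)

Let ϵ > 0. We want δ > 0 such that 0 < |z − 1| < δ implies |(-z^3 - 4z^2 - 2z - 8) + 15| < ϵ.
(-z^3 - 4z^2 - 2z - 8) + 15 = -z^3 - 4z^2 - 2z + 7 = (z − 1)(-z^2 - 5z - 7).
So |(-z^3 - 4z^2 - 2z - 8) + 15| = |z − 1|·|-z^2 - 5z - 7|.
Require δ ≤ 2. Then |z − 1| < 2 gives |z| < 3, and by the triangle inequality |-z^2 - 5z - 7| ≤ 3^2 + 5·3 + 7 = 31.
Hence |(-z^3 - 4z^2 - 2z - 8) + 15| ≤ 31|z − 1| < ϵ provided |z − 1| < ϵ/31.
Choosing δ = min(2, ϵ/31) ensures both conditions, hence |(-z^3 - 4z^2 - 2z - 8) + 15| < ϵ.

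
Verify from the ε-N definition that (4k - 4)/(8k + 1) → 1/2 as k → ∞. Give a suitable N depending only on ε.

N = (9/16)/ε

Fix ε > 0. For k ≥ 1, |(4k - 4)/(8k + 1) − (1/2)| = |-36|/(8(8k + 1)) = 36/(8(8k + 1)).
Since 8k + 1 ≥ 8k for k ≥ 1, this is ≤ 36/(8·8k) = (9/16)/k.
So |(4k - 4)/(8k + 1) − (1/2)| < ε whenever k > (9/16)/ε.
Take N = (9/16)/ε. If k > N then |(4k - 4)/(8k + 1) − (1/2)| ≤ (9/16)/k < ε.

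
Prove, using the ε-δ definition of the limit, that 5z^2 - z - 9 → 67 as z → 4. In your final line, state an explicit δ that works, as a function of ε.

Suppose ε > 0. We want δ > 0 such that 0 < |z − 4| < δ implies |(5z^2 - z - 9) − 67| < ε.
(5z^2 - z - 9) − 67 = 5z^2 - z - 76 = (z − 4)(5z + 19).
So |(5z^2 - z - 9) − 67| = |z − 4|·|5z + 19|.
Require δ ≤ 1. Then |z − 4| < 1 gives |z| < 5, and by the triangle inequality |5z + 19| ≤ 5·5 + 19 = 44.
Hence |(5z^2 - z - 9) − 67| ≤ 44|z − 4| < ε provided |z − 4| < ε/44.
Take δ = min(1, ε/44). Then 0 < |z − 4| < δ gives both |z − 4| < 1 and |z − 4| < ε/44, so |(5z^2 - z - 9) − 67| < ε.

δ = min(1, ε/44)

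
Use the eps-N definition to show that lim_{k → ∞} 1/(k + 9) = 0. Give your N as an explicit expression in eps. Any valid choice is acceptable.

N = 1/eps

Fix eps > 0. For k ≥ 1, |1/(k + 9) − 0| = 1/(k + 9) ≤ 1/k.
We need 1/k < eps, i.e. k > 1/eps.
Take N = 1/eps. If k > N then |1/(k + 9)| ≤ 1/k < eps.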